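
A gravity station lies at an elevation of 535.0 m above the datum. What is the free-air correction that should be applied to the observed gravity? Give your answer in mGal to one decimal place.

165.1

Free-air correction = 0.3086 × 535.0 = 165.1 mGal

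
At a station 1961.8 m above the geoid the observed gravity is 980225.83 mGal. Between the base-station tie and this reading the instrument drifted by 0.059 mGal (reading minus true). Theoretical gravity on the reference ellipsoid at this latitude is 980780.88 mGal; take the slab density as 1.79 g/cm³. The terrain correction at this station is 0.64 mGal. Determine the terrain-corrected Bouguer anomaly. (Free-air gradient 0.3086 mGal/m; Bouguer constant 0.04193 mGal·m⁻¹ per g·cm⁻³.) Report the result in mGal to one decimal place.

-96.3

Drift-corrected reading = 980225.83 − (0.059) = 980225.771 mGal
Free-air correction = 0.3086 × 1961.8 = 605.41 mGal
Free-air anomaly = 980225.771 − 980780.88 + (605.41) = 50.301 mGal
Bouguer slab correction = 0.04193 × 1.79 × 1961.8 = 147.24 mGal
Simple Bouguer anomaly = 50.301 − (147.24) = -96.939 mGal
Complete Bouguer anomaly = -96.939 + 0.64 = -96.299 mGal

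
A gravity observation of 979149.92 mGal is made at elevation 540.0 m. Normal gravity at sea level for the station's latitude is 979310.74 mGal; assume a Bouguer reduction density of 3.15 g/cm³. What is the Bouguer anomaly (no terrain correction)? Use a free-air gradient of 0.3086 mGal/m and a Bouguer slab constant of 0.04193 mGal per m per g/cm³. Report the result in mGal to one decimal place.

-65.5

Free-air correction = 0.3086 × 540.0 = 166.64 mGal
Free-air anomaly = 979149.92 − 979310.74 + (166.64) = 5.82 mGal
Bouguer slab correction = 0.04193 × 3.15 × 540.0 = 71.32 mGal
Simple Bouguer anomaly = 5.82 − (71.32) = -65.50 mGal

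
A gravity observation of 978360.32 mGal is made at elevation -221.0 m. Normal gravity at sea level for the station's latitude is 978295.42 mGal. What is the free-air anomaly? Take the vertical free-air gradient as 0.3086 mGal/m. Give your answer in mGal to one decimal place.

-3.3

Free-air correction = 0.3086 × -221.0 = -68.20 mGal
Free-air anomaly = 978360.32 − 978295.42 + (-68.20) = -3.30 mGal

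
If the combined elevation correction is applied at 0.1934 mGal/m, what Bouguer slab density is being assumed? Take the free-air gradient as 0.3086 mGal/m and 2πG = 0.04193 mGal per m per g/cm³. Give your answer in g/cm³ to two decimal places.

0.1934 = 0.3086 − 0.04193 × ρ
ρ = (0.3086 − 0.1934) / 0.04193 = 2.75 g/cm³

2.75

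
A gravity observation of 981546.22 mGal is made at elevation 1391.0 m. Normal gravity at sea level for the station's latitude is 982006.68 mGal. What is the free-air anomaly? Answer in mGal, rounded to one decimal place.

Free-air correction = 0.3086 × 1391.0 = 429.26 mGal
Free-air anomaly = 981546.22 − 982006.68 + (429.26) = -31.20 mGal

-31.2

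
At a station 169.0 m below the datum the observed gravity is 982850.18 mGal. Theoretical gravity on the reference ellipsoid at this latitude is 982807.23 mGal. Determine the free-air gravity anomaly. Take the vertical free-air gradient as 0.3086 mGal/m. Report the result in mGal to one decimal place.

Free-air correction = 0.3086 × -169.0 = -52.15 mGal
Free-air anomaly = 982850.18 − 982807.23 + (-52.15) = -9.20 mGal

-9.2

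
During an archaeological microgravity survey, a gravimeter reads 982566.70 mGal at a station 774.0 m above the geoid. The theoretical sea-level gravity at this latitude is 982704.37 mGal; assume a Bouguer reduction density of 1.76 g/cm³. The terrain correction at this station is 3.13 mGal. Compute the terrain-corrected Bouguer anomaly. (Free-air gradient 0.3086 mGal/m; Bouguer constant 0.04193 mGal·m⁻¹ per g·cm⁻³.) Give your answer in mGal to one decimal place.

Free-air correction = 0.3086 × 774.0 = 238.86 mGal
Free-air anomaly = 982566.70 − 982704.37 + (238.86) = 101.19 mGal
Bouguer slab correction = 0.04193 × 1.76 × 774.0 = 57.12 mGal
Simple Bouguer anomaly = 101.19 − (57.12) = 44.07 mGal
Complete Bouguer anomaly = 44.07 + 3.13 = 47.20 mGal

47.2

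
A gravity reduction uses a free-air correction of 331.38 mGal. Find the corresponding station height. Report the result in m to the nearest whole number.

1074

h = 331.38 / 0.3086 = 1073.82 m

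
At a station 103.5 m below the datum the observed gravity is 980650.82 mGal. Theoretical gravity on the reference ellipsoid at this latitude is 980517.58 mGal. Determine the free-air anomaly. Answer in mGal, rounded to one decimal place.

Free-air correction = 0.3086 × -103.5 = -31.94 mGal
Free-air anomaly = 980650.82 − 980517.58 + (-31.94) = 101.30 mGal

101.3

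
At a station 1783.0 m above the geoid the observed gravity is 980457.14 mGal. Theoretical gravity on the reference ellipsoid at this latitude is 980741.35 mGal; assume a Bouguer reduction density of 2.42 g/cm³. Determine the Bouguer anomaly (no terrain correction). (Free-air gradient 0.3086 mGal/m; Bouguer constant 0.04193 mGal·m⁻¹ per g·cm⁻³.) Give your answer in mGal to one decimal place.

85.1

Free-air correction = 0.3086 × 1783.0 = 550.23 mGal
Free-air anomaly = 980457.14 − 980741.35 + (550.23) = 266.02 mGal
Bouguer slab correction = 0.04193 × 2.42 × 1783.0 = 180.92 mGal
Simple Bouguer anomaly = 266.02 − (180.92) = 85.10 mGal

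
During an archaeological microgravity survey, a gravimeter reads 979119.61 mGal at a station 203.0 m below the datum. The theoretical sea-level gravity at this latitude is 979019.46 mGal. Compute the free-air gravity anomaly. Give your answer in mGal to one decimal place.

37.5

Free-air correction = 0.3086 × -203.0 = -62.65 mGal
Free-air anomaly = 979119.61 − 979019.46 + (-62.65) = 37.50 mGal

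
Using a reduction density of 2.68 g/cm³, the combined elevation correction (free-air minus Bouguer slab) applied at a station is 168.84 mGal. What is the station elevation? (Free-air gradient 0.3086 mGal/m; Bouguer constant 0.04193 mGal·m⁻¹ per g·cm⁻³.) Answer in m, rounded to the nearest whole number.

860

Combined gradient = 0.3086 − 0.04193 × 2.68 = 0.1962276 mGal/m
h = 168.84 / 0.1962276 = 860.43 m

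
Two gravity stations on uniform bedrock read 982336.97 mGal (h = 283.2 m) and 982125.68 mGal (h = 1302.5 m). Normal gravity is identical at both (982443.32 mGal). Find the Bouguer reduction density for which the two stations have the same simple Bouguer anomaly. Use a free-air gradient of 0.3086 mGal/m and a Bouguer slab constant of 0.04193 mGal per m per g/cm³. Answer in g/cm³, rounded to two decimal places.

2.42

Δg_obs = 982125.68 − 982336.97 = -211.29 mGal over Δh = 1302.5 − 283.2 = 1019.3 m
Equal Bouguer anomalies ⇒ Δg_obs + (0.3086 − 0.04193ρ)·Δh = 0
0.3086 − 0.04193ρ = −Δg_obs/Δh = 0.20729
ρ = (0.3086 − 0.20729) / 0.04193 = 2.42 g/cm³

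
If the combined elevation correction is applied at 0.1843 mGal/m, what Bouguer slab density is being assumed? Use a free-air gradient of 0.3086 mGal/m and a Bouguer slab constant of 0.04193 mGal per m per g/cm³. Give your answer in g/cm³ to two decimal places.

2.96

0.1843 = 0.3086 − 0.04193 × ρ
ρ = (0.3086 − 0.1843) / 0.04193 = 2.96 g/cm³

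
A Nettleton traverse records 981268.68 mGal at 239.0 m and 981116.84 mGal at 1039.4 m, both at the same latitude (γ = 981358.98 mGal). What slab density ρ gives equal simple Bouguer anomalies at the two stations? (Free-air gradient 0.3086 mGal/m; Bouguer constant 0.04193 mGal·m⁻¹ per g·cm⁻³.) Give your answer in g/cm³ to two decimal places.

2.84

Δg_obs = 981116.84 − 981268.68 = -151.84 mGal over Δh = 1039.4 − 239.0 = 800.4 m
Equal Bouguer anomalies ⇒ Δg_obs + (0.3086 − 0.04193ρ)·Δh = 0
0.3086 − 0.04193ρ = −Δg_obs/Δh = 0.18971
ρ = (0.3086 − 0.18971) / 0.04193 = 2.84 g/cm³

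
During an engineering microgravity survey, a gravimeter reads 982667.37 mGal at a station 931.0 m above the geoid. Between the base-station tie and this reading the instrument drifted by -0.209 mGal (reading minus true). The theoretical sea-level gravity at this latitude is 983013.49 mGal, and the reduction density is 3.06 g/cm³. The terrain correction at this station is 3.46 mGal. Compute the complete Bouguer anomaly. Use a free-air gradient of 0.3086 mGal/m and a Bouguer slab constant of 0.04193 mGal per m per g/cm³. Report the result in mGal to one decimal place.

Drift-corrected reading = 982667.37 − (-0.209) = 982667.579 mGal
Free-air correction = 0.3086 × 931.0 = 287.31 mGal
Free-air anomaly = 982667.579 − 983013.49 + (287.31) = -58.601 mGal
Bouguer slab correction = 0.04193 × 3.06 × 931.0 = 119.45 mGal
Simple Bouguer anomaly = -58.601 − (119.45) = -178.051 mGal
Complete Bouguer anomaly = -178.051 + 3.46 = -174.591 mGal

-174.6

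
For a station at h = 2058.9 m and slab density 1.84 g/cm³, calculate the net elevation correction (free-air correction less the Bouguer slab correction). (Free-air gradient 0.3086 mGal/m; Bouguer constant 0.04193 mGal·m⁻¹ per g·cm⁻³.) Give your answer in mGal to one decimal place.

Combined gradient = 0.3086 − 0.04193 × 1.84 = 0.2314488 mGal/m
Combined elevation correction = 0.2314488 × 2058.9 = 476.5 mGal

476.5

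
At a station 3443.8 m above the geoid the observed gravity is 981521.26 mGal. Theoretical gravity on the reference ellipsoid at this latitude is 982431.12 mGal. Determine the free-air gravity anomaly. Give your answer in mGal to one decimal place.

Free-air correction = 0.3086 × 3443.8 = 1062.76 mGal
Free-air anomaly = 981521.26 − 982431.12 + (1062.76) = 152.90 mGal

152.9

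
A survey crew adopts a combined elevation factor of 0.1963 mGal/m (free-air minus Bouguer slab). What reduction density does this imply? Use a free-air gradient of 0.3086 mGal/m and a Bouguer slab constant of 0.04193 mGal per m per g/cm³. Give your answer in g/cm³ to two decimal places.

2.68

0.1963 = 0.3086 − 0.04193 × ρ
ρ = (0.3086 − 0.1963) / 0.04193 = 2.68 g/cm³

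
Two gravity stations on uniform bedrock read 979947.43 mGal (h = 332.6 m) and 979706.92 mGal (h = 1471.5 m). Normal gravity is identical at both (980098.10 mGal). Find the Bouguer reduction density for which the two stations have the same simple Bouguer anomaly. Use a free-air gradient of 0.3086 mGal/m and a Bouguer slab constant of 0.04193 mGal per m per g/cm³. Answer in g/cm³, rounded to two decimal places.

2.32

Δg_obs = 979706.92 − 979947.43 = -240.51 mGal over Δh = 1471.5 − 332.6 = 1138.9 m
Equal Bouguer anomalies ⇒ Δg_obs + (0.3086 − 0.04193ρ)·Δh = 0
0.3086 − 0.04193ρ = −Δg_obs/Δh = 0.21118
ρ = (0.3086 − 0.21118) / 0.04193 = 2.32 g/cm³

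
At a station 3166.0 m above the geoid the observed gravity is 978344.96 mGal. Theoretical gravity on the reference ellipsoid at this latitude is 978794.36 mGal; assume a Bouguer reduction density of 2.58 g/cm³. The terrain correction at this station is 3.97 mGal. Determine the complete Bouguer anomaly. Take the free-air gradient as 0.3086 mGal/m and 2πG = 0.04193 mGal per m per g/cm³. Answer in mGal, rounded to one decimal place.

189.1

Free-air correction = 0.3086 × 3166.0 = 977.03 mGal
Free-air anomaly = 978344.96 − 978794.36 + (977.03) = 527.63 mGal
Bouguer slab correction = 0.04193 × 2.58 × 3166.0 = 342.50 mGal
Simple Bouguer anomaly = 527.63 − (342.50) = 185.13 mGal
Complete Bouguer anomaly = 185.13 + 3.97 = 189.10 mGal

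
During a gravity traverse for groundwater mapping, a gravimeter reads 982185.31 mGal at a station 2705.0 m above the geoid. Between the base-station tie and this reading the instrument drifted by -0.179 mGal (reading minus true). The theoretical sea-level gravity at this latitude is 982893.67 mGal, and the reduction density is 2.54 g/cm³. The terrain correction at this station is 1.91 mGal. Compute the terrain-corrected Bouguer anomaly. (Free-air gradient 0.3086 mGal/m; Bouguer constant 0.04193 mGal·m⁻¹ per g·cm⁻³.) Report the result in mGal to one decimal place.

-159.6

Drift-corrected reading = 982185.31 − (-0.179) = 982185.489 mGal
Free-air correction = 0.3086 × 2705.0 = 834.76 mGal
Free-air anomaly = 982185.489 − 982893.67 + (834.76) = 126.579 mGal
Bouguer slab correction = 0.04193 × 2.54 × 2705.0 = 288.09 mGal
Simple Bouguer anomaly = 126.579 − (288.09) = -161.511 mGal
Complete Bouguer anomaly = -161.511 + 1.91 = -159.601 mGal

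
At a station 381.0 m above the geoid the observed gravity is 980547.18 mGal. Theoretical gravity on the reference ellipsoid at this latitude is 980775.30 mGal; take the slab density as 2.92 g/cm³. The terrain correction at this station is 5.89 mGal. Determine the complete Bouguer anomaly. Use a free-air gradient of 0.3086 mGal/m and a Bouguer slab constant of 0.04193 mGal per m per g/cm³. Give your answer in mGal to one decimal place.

Free-air correction = 0.3086 × 381.0 = 117.58 mGal
Free-air anomaly = 980547.18 − 980775.30 + (117.58) = -110.54 mGal
Bouguer slab correction = 0.04193 × 2.92 × 381.0 = 46.65 mGal
Simple Bouguer anomaly = -110.54 − (46.65) = -157.19 mGal
Complete Bouguer anomaly = -157.19 + 5.89 = -151.30 mGal

-151.3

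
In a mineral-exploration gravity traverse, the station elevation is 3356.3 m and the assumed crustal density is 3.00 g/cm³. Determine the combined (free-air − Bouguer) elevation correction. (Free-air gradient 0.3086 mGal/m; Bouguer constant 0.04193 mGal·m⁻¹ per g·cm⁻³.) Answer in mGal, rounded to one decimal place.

Combined gradient = 0.3086 − 0.04193 × 3.00 = 0.1828100 mGal/m
Combined elevation correction = 0.1828100 × 3356.3 = 613.6 mGal

613.6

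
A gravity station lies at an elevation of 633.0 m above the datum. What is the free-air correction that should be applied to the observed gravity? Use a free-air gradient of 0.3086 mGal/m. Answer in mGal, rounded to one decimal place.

Free-air correction = 0.3086 × 633.0 = 195.3 mGal

195.3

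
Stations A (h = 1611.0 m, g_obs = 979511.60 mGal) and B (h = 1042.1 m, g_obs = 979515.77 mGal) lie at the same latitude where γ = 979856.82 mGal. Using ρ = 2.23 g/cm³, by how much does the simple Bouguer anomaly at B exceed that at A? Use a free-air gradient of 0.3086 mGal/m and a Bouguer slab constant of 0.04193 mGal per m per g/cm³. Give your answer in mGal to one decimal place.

-118.2

Δg_SB(A) = 979511.60 − 979856.82 + 0.3086×1611.0 − 0.04193×2.23×1611.0 = 1.30 mGal
Δg_SB(B) = 979515.77 − 979856.82 + 0.3086×1042.1 − 0.04193×2.23×1042.1 = -116.90 mGal
Difference = -116.90 − (1.30) = -118.20 mGal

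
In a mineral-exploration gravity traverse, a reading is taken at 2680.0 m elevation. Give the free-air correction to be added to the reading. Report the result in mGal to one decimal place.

827.0

Free-air correction = 0.3086 × 2680.0 = 827.0 mGal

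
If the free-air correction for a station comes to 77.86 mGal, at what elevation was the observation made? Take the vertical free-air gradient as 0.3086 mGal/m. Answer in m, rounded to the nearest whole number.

h = 77.86 / 0.3086 = 252.30 m

252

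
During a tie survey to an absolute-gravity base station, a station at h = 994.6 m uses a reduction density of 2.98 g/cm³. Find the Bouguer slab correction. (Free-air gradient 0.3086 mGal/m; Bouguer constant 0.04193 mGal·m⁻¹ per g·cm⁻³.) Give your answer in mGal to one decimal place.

Bouguer slab correction = 0.04193 × 2.98 × 994.6 = 124.3 mGal

124.3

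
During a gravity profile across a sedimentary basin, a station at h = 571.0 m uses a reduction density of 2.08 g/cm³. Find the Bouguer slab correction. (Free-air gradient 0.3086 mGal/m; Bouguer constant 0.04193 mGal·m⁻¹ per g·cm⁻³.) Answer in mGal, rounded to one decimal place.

49.8

Bouguer slab correction = 0.04193 × 2.08 × 571.0 = 49.8 mGal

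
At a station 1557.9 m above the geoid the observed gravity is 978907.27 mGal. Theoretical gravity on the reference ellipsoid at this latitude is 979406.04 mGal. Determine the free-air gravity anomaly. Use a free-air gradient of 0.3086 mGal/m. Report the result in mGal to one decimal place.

Free-air correction = 0.3086 × 1557.9 = 480.77 mGal
Free-air anomaly = 978907.27 − 979406.04 + (480.77) = -18.00 mGal

-18.0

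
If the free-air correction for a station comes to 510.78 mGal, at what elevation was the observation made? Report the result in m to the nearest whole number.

1655

h = 510.78 / 0.3086 = 1655.15 m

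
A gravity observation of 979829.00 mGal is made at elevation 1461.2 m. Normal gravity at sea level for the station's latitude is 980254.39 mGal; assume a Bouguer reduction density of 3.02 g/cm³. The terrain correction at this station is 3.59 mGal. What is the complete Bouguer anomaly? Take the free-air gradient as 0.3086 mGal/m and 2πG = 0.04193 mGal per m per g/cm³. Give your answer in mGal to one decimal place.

-155.9

Free-air correction = 0.3086 × 1461.2 = 450.93 mGal
Free-air anomaly = 979829.00 − 980254.39 + (450.93) = 25.54 mGal
Bouguer slab correction = 0.04193 × 3.02 × 1461.2 = 185.03 mGal
Simple Bouguer anomaly = 25.54 − (185.03) = -159.49 mGal
Complete Bouguer anomaly = -159.49 + 3.59 = -155.90 mGal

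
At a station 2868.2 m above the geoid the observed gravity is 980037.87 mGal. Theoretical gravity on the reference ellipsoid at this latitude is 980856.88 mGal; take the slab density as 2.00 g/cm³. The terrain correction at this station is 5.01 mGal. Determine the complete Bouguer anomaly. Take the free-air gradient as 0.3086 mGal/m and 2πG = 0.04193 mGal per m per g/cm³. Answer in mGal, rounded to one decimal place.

Free-air correction = 0.3086 × 2868.2 = 885.13 mGal
Free-air anomaly = 980037.87 − 980856.88 + (885.13) = 66.12 mGal
Bouguer slab correction = 0.04193 × 2.00 × 2868.2 = 240.53 mGal
Simple Bouguer anomaly = 66.12 − (240.53) = -174.41 mGal
Complete Bouguer anomaly = -174.41 + 5.01 = -169.40 mGal

-169.4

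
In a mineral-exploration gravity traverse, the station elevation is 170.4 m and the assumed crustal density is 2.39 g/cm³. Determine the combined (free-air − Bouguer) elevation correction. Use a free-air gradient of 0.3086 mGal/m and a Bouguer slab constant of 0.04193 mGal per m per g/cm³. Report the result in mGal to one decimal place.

Combined gradient = 0.3086 − 0.04193 × 2.39 = 0.2083873 mGal/m
Combined elevation correction = 0.2083873 × 170.4 = 35.5 mGal

35.5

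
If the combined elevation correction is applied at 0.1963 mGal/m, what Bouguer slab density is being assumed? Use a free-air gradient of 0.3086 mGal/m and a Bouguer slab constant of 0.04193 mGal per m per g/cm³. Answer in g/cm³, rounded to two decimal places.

2.68

0.1963 = 0.3086 − 0.04193 × ρ
ρ = (0.3086 − 0.1963) / 0.04193 = 2.68 g/cm³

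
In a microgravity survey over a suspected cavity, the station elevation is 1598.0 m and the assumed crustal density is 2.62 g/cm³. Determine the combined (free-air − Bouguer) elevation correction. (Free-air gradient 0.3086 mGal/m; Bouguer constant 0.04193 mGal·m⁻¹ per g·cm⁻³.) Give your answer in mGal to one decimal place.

317.6

Combined gradient = 0.3086 − 0.04193 × 2.62 = 0.1987434 mGal/m
Combined elevation correction = 0.1987434 × 1598.0 = 317.6 mGal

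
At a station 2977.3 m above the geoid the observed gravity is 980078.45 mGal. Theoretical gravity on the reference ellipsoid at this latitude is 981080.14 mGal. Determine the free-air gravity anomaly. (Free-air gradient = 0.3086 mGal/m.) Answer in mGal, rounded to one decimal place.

Free-air correction = 0.3086 × 2977.3 = 918.79 mGal
Free-air anomaly = 980078.45 − 981080.14 + (918.79) = -82.90 mGal

-82.9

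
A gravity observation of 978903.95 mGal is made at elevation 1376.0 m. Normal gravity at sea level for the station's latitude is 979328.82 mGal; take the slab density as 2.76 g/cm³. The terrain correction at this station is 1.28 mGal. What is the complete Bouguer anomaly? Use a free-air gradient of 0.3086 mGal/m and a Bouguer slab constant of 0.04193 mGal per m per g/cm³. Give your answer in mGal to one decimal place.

Free-air correction = 0.3086 × 1376.0 = 424.63 mGal
Free-air anomaly = 978903.95 − 979328.82 + (424.63) = -0.24 mGal
Bouguer slab correction = 0.04193 × 2.76 × 1376.0 = 159.24 mGal
Simple Bouguer anomaly = -0.24 − (159.24) = -159.48 mGal
Complete Bouguer anomaly = -159.48 + 1.28 = -158.20 mGal

-158.2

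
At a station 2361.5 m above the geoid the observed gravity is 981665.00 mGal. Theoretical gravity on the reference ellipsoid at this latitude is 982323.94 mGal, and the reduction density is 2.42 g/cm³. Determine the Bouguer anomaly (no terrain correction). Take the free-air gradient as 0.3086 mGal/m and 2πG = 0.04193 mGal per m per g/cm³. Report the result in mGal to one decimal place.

Free-air correction = 0.3086 × 2361.5 = 728.76 mGal
Free-air anomaly = 981665.00 − 982323.94 + (728.76) = 69.82 mGal
Bouguer slab correction = 0.04193 × 2.42 × 2361.5 = 239.62 mGal
Simple Bouguer anomaly = 69.82 − (239.62) = -169.80 mGal

-169.8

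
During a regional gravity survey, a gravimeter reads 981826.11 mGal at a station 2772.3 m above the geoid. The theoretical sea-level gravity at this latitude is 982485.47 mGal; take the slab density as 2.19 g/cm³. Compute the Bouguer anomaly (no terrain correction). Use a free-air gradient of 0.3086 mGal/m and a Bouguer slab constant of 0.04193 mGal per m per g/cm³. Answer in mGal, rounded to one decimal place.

Free-air correction = 0.3086 × 2772.3 = 855.53 mGal
Free-air anomaly = 981826.11 − 982485.47 + (855.53) = 196.17 mGal
Bouguer slab correction = 0.04193 × 2.19 × 2772.3 = 254.57 mGal
Simple Bouguer anomaly = 196.17 − (254.57) = -58.40 mGal

-58.4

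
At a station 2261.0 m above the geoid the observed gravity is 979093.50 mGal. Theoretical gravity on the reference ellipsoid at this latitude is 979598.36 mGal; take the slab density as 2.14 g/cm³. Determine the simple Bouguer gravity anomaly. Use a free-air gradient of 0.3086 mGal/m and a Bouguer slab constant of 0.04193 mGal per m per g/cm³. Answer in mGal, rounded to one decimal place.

Free-air correction = 0.3086 × 2261.0 = 697.74 mGal
Free-air anomaly = 979093.50 − 979598.36 + (697.74) = 192.88 mGal
Bouguer slab correction = 0.04193 × 2.14 × 2261.0 = 202.88 mGal
Simple Bouguer anomaly = 192.88 − (202.88) = -10.00 mGal

-10.0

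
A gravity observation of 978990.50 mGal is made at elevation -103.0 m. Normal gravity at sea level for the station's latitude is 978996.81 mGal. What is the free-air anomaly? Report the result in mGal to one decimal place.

-38.1

Free-air correction = 0.3086 × -103.0 = -31.79 mGal
Free-air anomaly = 978990.50 − 978996.81 + (-31.79) = -38.10 mGal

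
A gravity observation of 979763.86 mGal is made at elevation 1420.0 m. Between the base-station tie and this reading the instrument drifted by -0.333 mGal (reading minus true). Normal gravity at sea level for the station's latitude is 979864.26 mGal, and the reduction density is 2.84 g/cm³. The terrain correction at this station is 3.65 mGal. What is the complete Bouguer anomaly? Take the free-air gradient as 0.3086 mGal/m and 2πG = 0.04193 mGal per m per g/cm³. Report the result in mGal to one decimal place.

Drift-corrected reading = 979763.86 − (-0.333) = 979764.193 mGal
Free-air correction = 0.3086 × 1420.0 = 438.21 mGal
Free-air anomaly = 979764.193 − 979864.26 + (438.21) = 338.143 mGal
Bouguer slab correction = 0.04193 × 2.84 × 1420.0 = 169.10 mGal
Simple Bouguer anomaly = 338.143 − (169.10) = 169.043 mGal
Complete Bouguer anomaly = 169.043 + 3.65 = 172.693 mGal

172.7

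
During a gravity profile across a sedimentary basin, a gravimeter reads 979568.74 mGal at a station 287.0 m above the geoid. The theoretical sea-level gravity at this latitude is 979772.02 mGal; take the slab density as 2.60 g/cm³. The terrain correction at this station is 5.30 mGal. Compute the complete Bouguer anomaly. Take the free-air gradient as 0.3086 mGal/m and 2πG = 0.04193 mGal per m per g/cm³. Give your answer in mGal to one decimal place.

Free-air correction = 0.3086 × 287.0 = 88.57 mGal
Free-air anomaly = 979568.74 − 979772.02 + (88.57) = -114.71 mGal
Bouguer slab correction = 0.04193 × 2.60 × 287.0 = 31.29 mGal
Simple Bouguer anomaly = -114.71 − (31.29) = -146.00 mGal
Complete Bouguer anomaly = -146.00 + 5.30 = -140.70 mGal

-140.7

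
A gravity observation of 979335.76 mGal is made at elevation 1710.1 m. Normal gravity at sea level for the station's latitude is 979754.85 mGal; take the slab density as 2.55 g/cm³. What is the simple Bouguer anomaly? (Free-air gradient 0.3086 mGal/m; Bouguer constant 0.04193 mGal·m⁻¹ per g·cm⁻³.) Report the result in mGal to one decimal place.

Free-air correction = 0.3086 × 1710.1 = 527.74 mGal
Free-air anomaly = 979335.76 − 979754.85 + (527.74) = 108.65 mGal
Bouguer slab correction = 0.04193 × 2.55 × 1710.1 = 182.85 mGal
Simple Bouguer anomaly = 108.65 − (182.85) = -74.20 mGal

-74.2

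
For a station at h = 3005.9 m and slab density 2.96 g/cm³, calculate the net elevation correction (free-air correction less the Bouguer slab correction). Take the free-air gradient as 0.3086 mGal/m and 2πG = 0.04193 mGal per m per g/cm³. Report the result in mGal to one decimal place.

554.6

Combined gradient = 0.3086 − 0.04193 × 2.96 = 0.1844872 mGal/m
Combined elevation correction = 0.1844872 × 3005.9 = 554.6 mGal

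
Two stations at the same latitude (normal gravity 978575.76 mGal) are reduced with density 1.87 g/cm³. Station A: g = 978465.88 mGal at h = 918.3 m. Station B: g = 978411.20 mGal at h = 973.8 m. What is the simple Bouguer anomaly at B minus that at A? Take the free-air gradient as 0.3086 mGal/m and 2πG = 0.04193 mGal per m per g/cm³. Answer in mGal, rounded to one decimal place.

-41.9

Δg_SB(A) = 978465.88 − 978575.76 + 0.3086×918.3 − 0.04193×1.87×918.3 = 101.50 mGal
Δg_SB(B) = 978411.20 − 978575.76 + 0.3086×973.8 − 0.04193×1.87×973.8 = 59.60 mGal
Difference = 59.60 − (101.50) = -41.90 mGal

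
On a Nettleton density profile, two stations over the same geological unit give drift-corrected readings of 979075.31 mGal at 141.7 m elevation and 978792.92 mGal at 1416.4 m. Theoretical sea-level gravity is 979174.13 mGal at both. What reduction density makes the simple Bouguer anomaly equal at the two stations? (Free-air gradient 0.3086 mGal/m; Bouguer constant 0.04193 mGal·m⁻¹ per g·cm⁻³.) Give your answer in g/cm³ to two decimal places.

2.08

Δg_obs = 978792.92 − 979075.31 = -282.39 mGal over Δh = 1416.4 − 141.7 = 1274.7 m
Equal Bouguer anomalies ⇒ Δg_obs + (0.3086 − 0.04193ρ)·Δh = 0
0.3086 − 0.04193ρ = −Δg_obs/Δh = 0.22153
ρ = (0.3086 − 0.22153) / 0.04193 = 2.08 g/cm³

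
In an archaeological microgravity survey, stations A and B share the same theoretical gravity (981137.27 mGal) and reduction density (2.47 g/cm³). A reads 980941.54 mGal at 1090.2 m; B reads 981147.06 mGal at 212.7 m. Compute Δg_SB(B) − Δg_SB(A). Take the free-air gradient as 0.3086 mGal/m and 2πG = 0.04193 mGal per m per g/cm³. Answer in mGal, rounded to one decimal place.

25.6

Δg_SB(A) = 980941.54 − 981137.27 + 0.3086×1090.2 − 0.04193×2.47×1090.2 = 27.80 mGal
Δg_SB(B) = 981147.06 − 981137.27 + 0.3086×212.7 − 0.04193×2.47×212.7 = 53.40 mGal
Difference = 53.40 − (27.80) = 25.60 mGal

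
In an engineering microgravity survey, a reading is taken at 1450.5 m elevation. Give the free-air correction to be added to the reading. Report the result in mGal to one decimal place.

Free-air correction = 0.3086 × 1450.5 = 447.6 mGal

447.6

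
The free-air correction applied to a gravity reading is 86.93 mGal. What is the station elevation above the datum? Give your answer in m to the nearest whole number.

282

h = 86.93 / 0.3086 = 281.69 m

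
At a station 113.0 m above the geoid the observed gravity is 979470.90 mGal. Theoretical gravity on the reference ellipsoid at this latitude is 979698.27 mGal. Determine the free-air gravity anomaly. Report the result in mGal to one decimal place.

Free-air correction = 0.3086 × 113.0 = 34.87 mGal
Free-air anomaly = 979470.90 − 979698.27 + (34.87) = -192.50 mGal

-192.5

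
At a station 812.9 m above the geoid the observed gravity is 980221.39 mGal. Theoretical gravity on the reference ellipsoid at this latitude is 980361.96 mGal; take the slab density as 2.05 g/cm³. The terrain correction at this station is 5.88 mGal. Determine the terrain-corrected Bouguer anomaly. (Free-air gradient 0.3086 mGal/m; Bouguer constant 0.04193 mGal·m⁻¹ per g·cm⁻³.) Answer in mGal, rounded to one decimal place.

46.3

Free-air correction = 0.3086 × 812.9 = 250.86 mGal
Free-air anomaly = 980221.39 − 980361.96 + (250.86) = 110.29 mGal
Bouguer slab correction = 0.04193 × 2.05 × 812.9 = 69.87 mGal
Simple Bouguer anomaly = 110.29 − (69.87) = 40.42 mGal
Complete Bouguer anomaly = 40.42 + 5.88 = 46.30 mGal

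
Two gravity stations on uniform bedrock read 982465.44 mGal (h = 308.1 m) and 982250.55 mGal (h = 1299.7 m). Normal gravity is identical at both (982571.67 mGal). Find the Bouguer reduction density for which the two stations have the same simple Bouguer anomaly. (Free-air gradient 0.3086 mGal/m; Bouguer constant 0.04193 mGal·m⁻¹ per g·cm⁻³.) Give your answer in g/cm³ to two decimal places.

Δg_obs = 982250.55 − 982465.44 = -214.89 mGal over Δh = 1299.7 − 308.1 = 991.6 m
Equal Bouguer anomalies ⇒ Δg_obs + (0.3086 − 0.04193ρ)·Δh = 0
0.3086 − 0.04193ρ = −Δg_obs/Δh = 0.21671
ρ = (0.3086 − 0.21671) / 0.04193 = 2.19 g/cm³

2.19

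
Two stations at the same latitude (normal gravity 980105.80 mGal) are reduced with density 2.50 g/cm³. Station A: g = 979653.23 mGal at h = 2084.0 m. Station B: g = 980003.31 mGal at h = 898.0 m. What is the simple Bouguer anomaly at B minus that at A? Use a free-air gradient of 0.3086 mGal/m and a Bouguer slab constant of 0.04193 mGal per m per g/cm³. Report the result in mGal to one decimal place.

Δg_SB(A) = 979653.23 − 980105.80 + 0.3086×2084.0 − 0.04193×2.50×2084.0 = -27.90 mGal
Δg_SB(B) = 980003.31 − 980105.80 + 0.3086×898.0 − 0.04193×2.50×898.0 = 80.50 mGal
Difference = 80.50 − (-27.90) = 108.40 mGal

108.4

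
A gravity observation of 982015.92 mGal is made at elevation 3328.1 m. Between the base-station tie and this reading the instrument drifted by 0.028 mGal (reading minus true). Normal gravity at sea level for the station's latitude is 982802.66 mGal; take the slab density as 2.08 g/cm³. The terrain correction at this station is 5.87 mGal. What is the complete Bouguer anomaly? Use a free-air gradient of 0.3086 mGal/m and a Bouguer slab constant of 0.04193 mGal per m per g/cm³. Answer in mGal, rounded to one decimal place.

-44.1

Drift-corrected reading = 982015.92 − (0.028) = 982015.892 mGal
Free-air correction = 0.3086 × 3328.1 = 1027.05 mGal
Free-air anomaly = 982015.892 − 982802.66 + (1027.05) = 240.282 mGal
Bouguer slab correction = 0.04193 × 2.08 × 3328.1 = 290.26 mGal
Simple Bouguer anomaly = 240.282 − (290.26) = -49.978 mGal
Complete Bouguer anomaly = -49.978 + 5.87 = -44.108 mGal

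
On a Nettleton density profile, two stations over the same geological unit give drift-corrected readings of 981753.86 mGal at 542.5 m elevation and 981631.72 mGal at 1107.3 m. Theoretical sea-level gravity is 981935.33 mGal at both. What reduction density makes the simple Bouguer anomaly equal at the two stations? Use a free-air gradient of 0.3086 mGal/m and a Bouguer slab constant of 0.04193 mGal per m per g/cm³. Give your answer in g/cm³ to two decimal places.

Δg_obs = 981631.72 − 981753.86 = -122.14 mGal over Δh = 1107.3 − 542.5 = 564.8 m
Equal Bouguer anomalies ⇒ Δg_obs + (0.3086 − 0.04193ρ)·Δh = 0
0.3086 − 0.04193ρ = −Δg_obs/Δh = 0.21625
ρ = (0.3086 − 0.21625) / 0.04193 = 2.20 g/cm³

2.20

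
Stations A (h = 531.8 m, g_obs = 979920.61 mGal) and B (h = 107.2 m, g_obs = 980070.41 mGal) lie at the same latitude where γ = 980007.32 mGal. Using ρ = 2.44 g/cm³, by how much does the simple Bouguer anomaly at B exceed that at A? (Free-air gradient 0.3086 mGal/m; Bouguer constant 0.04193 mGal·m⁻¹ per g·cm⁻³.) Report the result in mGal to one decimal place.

Δg_SB(A) = 979920.61 − 980007.32 + 0.3086×531.8 − 0.04193×2.44×531.8 = 23.00 mGal
Δg_SB(B) = 980070.41 − 980007.32 + 0.3086×107.2 − 0.04193×2.44×107.2 = 85.20 mGal
Difference = 85.20 − (23.00) = 62.20 mGal

62.2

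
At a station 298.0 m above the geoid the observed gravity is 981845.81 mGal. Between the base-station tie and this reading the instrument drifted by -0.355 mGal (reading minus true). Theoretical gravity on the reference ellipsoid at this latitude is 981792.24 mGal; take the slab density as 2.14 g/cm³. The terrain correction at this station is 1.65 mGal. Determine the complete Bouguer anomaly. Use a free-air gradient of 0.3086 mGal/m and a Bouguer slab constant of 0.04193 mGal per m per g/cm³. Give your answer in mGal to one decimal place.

Drift-corrected reading = 981845.81 − (-0.355) = 981846.165 mGal
Free-air correction = 0.3086 × 298.0 = 91.96 mGal
Free-air anomaly = 981846.165 − 981792.24 + (91.96) = 145.885 mGal
Bouguer slab correction = 0.04193 × 2.14 × 298.0 = 26.74 mGal
Simple Bouguer anomaly = 145.885 − (26.74) = 119.145 mGal
Complete Bouguer anomaly = 119.145 + 1.65 = 120.795 mGal

120.8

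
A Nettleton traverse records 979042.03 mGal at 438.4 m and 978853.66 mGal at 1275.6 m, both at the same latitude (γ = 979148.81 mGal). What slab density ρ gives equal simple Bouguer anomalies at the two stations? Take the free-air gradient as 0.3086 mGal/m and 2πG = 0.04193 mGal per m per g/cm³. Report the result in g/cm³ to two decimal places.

1.99

Δg_obs = 978853.66 − 979042.03 = -188.37 mGal over Δh = 1275.6 − 438.4 = 837.2 m
Equal Bouguer anomalies ⇒ Δg_obs + (0.3086 − 0.04193ρ)·Δh = 0
0.3086 − 0.04193ρ = −Δg_obs/Δh = 0.22500
ρ = (0.3086 − 0.22500) / 0.04193 = 1.99 g/cm³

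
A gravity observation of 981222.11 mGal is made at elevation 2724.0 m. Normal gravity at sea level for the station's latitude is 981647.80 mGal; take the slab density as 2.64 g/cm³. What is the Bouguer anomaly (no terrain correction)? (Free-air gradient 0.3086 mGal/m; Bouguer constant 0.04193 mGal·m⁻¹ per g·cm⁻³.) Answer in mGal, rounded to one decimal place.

113.4

Free-air correction = 0.3086 × 2724.0 = 840.63 mGal
Free-air anomaly = 981222.11 − 981647.80 + (840.63) = 414.94 mGal
Bouguer slab correction = 0.04193 × 2.64 × 2724.0 = 301.53 mGal
Simple Bouguer anomaly = 414.94 − (301.53) = 113.41 mGal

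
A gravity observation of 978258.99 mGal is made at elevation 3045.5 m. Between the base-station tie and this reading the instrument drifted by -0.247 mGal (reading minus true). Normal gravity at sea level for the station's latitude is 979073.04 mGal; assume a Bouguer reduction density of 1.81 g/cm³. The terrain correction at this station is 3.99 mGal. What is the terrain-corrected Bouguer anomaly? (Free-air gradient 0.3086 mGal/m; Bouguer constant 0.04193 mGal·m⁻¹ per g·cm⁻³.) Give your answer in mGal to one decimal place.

Drift-corrected reading = 978258.99 − (-0.247) = 978259.237 mGal
Free-air correction = 0.3086 × 3045.5 = 939.84 mGal
Free-air anomaly = 978259.237 − 979073.04 + (939.84) = 126.037 mGal
Bouguer slab correction = 0.04193 × 1.81 × 3045.5 = 231.13 mGal
Simple Bouguer anomaly = 126.037 − (231.13) = -105.093 mGal
Complete Bouguer anomaly = -105.093 + 3.99 = -101.103 mGal

-101.1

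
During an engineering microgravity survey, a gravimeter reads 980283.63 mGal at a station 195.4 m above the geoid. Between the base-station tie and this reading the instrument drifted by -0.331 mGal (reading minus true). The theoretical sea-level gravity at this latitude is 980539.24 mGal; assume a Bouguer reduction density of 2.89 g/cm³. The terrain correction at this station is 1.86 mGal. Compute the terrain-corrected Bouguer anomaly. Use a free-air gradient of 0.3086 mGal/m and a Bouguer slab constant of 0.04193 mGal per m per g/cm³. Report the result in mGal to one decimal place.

-216.8

Drift-corrected reading = 980283.63 − (-0.331) = 980283.961 mGal
Free-air correction = 0.3086 × 195.4 = 60.30 mGal
Free-air anomaly = 980283.961 − 980539.24 + (60.30) = -194.979 mGal
Bouguer slab correction = 0.04193 × 2.89 × 195.4 = 23.68 mGal
Simple Bouguer anomaly = -194.979 − (23.68) = -218.659 mGal
Complete Bouguer anomaly = -218.659 + 1.86 = -216.799 mGal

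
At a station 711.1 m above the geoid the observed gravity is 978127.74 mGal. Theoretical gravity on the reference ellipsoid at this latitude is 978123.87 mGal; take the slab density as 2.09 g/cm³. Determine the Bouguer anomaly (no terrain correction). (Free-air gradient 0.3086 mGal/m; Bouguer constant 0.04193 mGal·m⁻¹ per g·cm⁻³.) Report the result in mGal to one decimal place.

Free-air correction = 0.3086 × 711.1 = 219.45 mGal
Free-air anomaly = 978127.74 − 978123.87 + (219.45) = 223.32 mGal
Bouguer slab correction = 0.04193 × 2.09 × 711.1 = 62.32 mGal
Simple Bouguer anomaly = 223.32 − (62.32) = 161.00 mGal

161.0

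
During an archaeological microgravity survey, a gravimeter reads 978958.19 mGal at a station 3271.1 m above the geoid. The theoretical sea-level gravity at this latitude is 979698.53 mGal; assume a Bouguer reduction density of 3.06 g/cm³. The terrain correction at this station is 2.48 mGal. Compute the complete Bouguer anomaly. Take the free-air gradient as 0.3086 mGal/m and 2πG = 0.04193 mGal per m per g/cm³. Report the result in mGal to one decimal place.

Free-air correction = 0.3086 × 3271.1 = 1009.46 mGal
Free-air anomaly = 978958.19 − 979698.53 + (1009.46) = 269.12 mGal
Bouguer slab correction = 0.04193 × 3.06 × 3271.1 = 419.70 mGal
Simple Bouguer anomaly = 269.12 − (419.70) = -150.58 mGal
Complete Bouguer anomaly = -150.58 + 2.48 = -148.10 mGal

-148.1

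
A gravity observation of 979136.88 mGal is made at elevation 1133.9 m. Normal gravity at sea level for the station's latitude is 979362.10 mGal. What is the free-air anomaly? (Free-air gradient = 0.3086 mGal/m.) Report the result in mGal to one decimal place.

124.7

Free-air correction = 0.3086 × 1133.9 = 349.92 mGal
Free-air anomaly = 979136.88 − 979362.10 + (349.92) = 124.70 mGal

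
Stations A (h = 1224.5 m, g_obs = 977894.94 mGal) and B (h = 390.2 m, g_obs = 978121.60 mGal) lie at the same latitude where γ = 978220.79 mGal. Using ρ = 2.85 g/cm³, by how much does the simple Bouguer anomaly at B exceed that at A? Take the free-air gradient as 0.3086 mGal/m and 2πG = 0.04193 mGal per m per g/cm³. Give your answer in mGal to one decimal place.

Δg_SB(A) = 977894.94 − 978220.79 + 0.3086×1224.5 − 0.04193×2.85×1224.5 = -94.30 mGal
Δg_SB(B) = 978121.60 − 978220.79 + 0.3086×390.2 − 0.04193×2.85×390.2 = -25.40 mGal
Difference = -25.40 − (-94.30) = 68.90 mGal

68.9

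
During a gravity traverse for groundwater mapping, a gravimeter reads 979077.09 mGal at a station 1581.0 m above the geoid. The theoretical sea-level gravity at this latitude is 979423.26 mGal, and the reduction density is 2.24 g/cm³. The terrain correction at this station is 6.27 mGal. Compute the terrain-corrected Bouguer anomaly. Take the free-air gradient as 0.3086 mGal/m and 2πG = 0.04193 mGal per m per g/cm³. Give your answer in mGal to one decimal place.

Free-air correction = 0.3086 × 1581.0 = 487.90 mGal
Free-air anomaly = 979077.09 − 979423.26 + (487.90) = 141.73 mGal
Bouguer slab correction = 0.04193 × 2.24 × 1581.0 = 148.49 mGal
Simple Bouguer anomaly = 141.73 − (148.49) = -6.76 mGal
Complete Bouguer anomaly = -6.76 + 6.27 = -0.49 mGal

-0.5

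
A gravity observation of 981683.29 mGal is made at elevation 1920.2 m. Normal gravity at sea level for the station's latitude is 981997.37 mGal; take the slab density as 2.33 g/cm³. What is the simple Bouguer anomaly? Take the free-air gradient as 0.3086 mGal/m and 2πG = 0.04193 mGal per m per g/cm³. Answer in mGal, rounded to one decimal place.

Free-air correction = 0.3086 × 1920.2 = 592.57 mGal
Free-air anomaly = 981683.29 − 981997.37 + (592.57) = 278.49 mGal
Bouguer slab correction = 0.04193 × 2.33 × 1920.2 = 187.60 mGal
Simple Bouguer anomaly = 278.49 − (187.60) = 90.89 mGal

90.9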